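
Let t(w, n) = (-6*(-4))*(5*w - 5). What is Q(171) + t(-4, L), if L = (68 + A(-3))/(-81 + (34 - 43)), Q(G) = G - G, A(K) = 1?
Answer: -600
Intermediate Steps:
Q(G) = 0
L = -23/30 (L = (68 + 1)/(-81 + (34 - 43)) = 69/(-81 - 9) = 69/(-90) = 69*(-1/90) = -23/30 ≈ -0.76667)
t(w, n) = -120 + 120*w (t(w, n) = 24*(-5 + 5*w) = -120 + 120*w)
Q(171) + t(-4, L) = 0 + (-120 + 120*(-4)) = 0 + (-120 - 480) = 0 - 600 = -600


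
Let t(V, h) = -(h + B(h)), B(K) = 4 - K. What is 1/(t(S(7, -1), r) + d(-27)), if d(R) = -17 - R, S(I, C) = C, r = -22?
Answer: 1/6 ≈ 0.16667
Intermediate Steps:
t(V, h) = -4 (t(V, h) = -(h + (4 - h)) = -1*4 = -4)
1/(t(S(7, -1), r) + d(-27)) = 1/(-4 + (-17 - 1*(-27))) = 1/(-4 + (-17 + 27)) = 1/(-4 + 10) = 1/6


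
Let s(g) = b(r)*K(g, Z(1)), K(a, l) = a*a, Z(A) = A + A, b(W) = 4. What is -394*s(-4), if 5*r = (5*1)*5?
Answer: -25216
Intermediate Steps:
r = 5 (r = ((5*1)*5)/5 = (5*5)/5 = (1/5)*25 = 5)
Z(A) = 2*A
K(a, l) = a**2
s(g) = 4*g**2
-394*s(-4) = -1576*(-4)**2 = -1576*16 = -394*64 = -25216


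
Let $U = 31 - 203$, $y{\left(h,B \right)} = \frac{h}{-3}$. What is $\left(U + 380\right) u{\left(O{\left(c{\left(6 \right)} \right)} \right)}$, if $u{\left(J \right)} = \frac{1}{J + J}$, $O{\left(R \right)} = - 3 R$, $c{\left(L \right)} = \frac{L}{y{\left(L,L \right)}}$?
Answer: $\frac{104}{9} \approx 11.556$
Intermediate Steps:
$y{\left(h,B \right)} = - \frac{h}{3}$ ($y{\left(h,B \right)} = h \left(- \frac{1}{3}\right) = - \frac{h}{3}$)
$c{\left(L \right)} = -3$ ($c{\left(L \right)} = \frac{L}{\left(- \frac{1}{3}\right) L} = L \left(- \frac{3}{L}\right) = -3$)
$U = -172$ ($U = 31 - 203 = -172$)
$u{\left(J \right)} = \frac{1}{2 J}$
$\left(U + 380\right) u{\left(O{\left(c{\left(6 \right)} \right)} \right)} = \left(-172 + 380\right) \frac{1}{2 \left(\left(-3\right) \left(-3\right)\right)} = 208 \frac{1}{2 \cdot 9} = 208 \cdot \frac{1}{2} \cdot \frac{1}{9} = 208 \cdot \frac{1}{18} = \frac{104}{9}$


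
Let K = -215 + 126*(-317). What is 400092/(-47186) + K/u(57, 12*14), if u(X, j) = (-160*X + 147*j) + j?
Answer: -4096948325/371448192 ≈ -11.030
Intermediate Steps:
u(X, j) = -160*X + 148*j
K = -40157 (K = -215 - 39942 = -40157)
400092/(-47186) + K/u(57, 12*14) = 400092/(-47186) - 40157/(-160*57 + 148*(12*14)) = 400092*(-1/47186) - 40157/(-9120 + 148*168) = -200046/23593 - 40157/(-9120 + 24864) = -200046/23593 - 40157/15744 = -4096948325/371448192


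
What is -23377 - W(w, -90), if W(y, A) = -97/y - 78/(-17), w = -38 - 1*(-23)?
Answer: -5963954/255 ≈ -23388.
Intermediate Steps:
w = -15 (w = -38 + 23 = -15)
W(y, A) = 78/17 - 97/y (W(y, A) = -97/y - 78*(-1/17) = -97/y + 78/17 = 78/17 - 97/y)
-23377 - W(w, -90) = -23377 - (78/17 - 97/(-15)) = -23377 - (78/17 - 97*(-1/15)) = -23377 - (78/17 + 97/15) = -23377 - 1*2819/255 = -23377 - 2819/255 = -5963954/255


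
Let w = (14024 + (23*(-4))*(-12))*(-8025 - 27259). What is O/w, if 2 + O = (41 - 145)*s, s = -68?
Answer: -3535/266888176 ≈ -1.3245e-5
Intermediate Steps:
w = -533776352 (w = (14024 - 92*(-12))*(-35284) = (14024 + 1104)*(-35284) = 15128*(-35284) = -533776352)
O = 7070 (O = -2 + (41 - 145)*(-68) = -2 - 104*(-68) = -2 + 7072 = 7070)
O/w = 7070/(-533776352) = 7070*(-1/533776352) = -3535/266888176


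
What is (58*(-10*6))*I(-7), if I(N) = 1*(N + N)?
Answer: 48720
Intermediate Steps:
I(N) = 2*N (I(N) = 1*(2*N) = 2*N)
(58*(-10*6))*I(-7) = (58*(-10*6))*(2*(-7)) = (58*(-60))*(-14) = -3480*(-14) = 48720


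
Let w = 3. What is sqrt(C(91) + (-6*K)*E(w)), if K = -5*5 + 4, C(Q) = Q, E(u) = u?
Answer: sqrt(469) ≈ 21.656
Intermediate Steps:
K = -21 (K = -25 + 4 = -21)
sqrt(C(91) + (-6*K)*E(w)) = sqrt(91 - 6*(-21)*3) = sqrt(91 + 126*3) = sqrt(91 + 378) = sqrt(469)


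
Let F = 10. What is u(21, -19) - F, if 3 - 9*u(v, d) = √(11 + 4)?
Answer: -29/3 - √15/9 ≈ -10.097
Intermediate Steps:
u(v, d) = ⅓ - √15/9 (u(v, d) = ⅓ - √(11 + 4)/9 = ⅓ - √15/9)
u(21, -19) - F = (⅓ - √15/9) - 1*10 = (⅓ - √15/9) - 10 = -29/3 - √15/9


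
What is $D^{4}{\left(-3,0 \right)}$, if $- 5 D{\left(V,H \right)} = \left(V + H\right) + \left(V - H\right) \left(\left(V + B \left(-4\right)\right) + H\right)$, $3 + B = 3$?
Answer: $\frac{1296}{625} \approx 2.0736$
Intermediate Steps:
$B = 0$ ($B = -3 + 3 = 0$)
$D{\left(V,H \right)} = - \frac{H}{5} - \frac{V}{5} - \frac{\left(H + V\right) \left(V - H\right)}{5}$ ($D{\left(V,H \right)} = - \frac{\left(V + H\right) + \left(V - H\right) \left(\left(V + 0 \left(-4\right)\right) + H\right)}{5} = - \frac{\left(H + V\right) + \left(V - H\right) \left(\left(V + 0\right) + H\right)}{5} = - \frac{\left(H + V\right) + \left(V - H\right) \left(V + H\right)}{5} = - \frac{\left(H + V\right) + \left(V - H\right) \left(H + V\right)}{5} = - \frac{\left(H + V\right) + \left(H + V\right) \left(V - H\right)}{5} = - \frac{H + V + \left(H + V\right) \left(V - H\right)}{5} = - \frac{H}{5} - \frac{V}{5} - \frac{\left(H + V\right) \left(V - H\right)}{5}$)
$D^{4}{\left(-3,0 \right)} = \left(\left(- \frac{1}{5}\right) 0 - - \frac{3}{5} - \frac{\left(-3\right)^{2}}{5} + \frac{0^{2}}{5}\right)^{4} = \left(0 + \frac{3}{5} - \frac{9}{5} + \frac{1}{5} \cdot 0\right)^{4} = \left(0 + \frac{3}{5} - \frac{9}{5} + 0\right)^{4} = \left(- \frac{6}{5}\right)^{4} = \frac{1296}{625}$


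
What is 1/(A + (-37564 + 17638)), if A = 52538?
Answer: 1/32612 ≈ 3.0664e-5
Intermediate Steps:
1/(A + (-37564 + 17638)) = 1/(52538 + (-37564 + 17638)) = 1/(52538 - 19926) = 1/32612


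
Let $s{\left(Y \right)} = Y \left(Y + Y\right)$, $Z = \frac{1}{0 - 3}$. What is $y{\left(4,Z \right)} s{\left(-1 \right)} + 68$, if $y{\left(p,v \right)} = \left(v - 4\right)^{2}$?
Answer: $\frac{950}{9} \approx 105.56$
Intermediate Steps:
$Z = - \frac{1}{3}$ ($Z = \frac{1}{-3} = - \frac{1}{3} \approx -0.33333$)
$y{\left(p,v \right)} = \left(-4 + v\right)^{2}$
$s{\left(Y \right)} = 2 Y^{2}$ ($s{\left(Y \right)} = Y 2 Y = 2 Y^{2}$)
$y{\left(4,Z \right)} s{\left(-1 \right)} + 68 = \left(-4 - \frac{1}{3}\right)^{2} \cdot 2 \left(-1\right)^{2} + 68 = \left(- \frac{13}{3}\right)^{2} \cdot 2 \cdot 1 + 68 = \frac{169}{9} \cdot 2 + 68 = \frac{338}{9} + 68 = \frac{950}{9}$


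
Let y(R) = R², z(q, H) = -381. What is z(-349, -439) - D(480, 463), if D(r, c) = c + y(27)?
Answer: -1573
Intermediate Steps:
D(r, c) = 729 + c (D(r, c) = c + 27² = c + 729 = 729 + c)
z(-349, -439) - D(480, 463) = -381 - (729 + 463) = -381 - 1*1192 = -381 - 1192 = -1573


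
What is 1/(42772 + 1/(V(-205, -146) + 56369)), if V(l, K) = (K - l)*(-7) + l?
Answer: 55751/2384581773 ≈ 2.3380e-5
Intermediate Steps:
V(l, K) = -7*K + 8*l (V(l, K) = (-7*K + 7*l) + l = -7*K + 8*l)
1/(42772 + 1/(V(-205, -146) + 56369)) = 1/(42772 + 1/((-7*(-146) + 8*(-205)) + 56369)) = 1/(42772 + 1/((1022 - 1640) + 56369)) = 1/(42772 + 1/(-618 + 56369)) = 1/(42772 + 1/55751) = 1/(2384581773/55751) = 55751/2384581773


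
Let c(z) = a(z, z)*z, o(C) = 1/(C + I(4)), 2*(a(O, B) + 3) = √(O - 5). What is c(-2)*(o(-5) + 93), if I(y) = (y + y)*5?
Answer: 19536/35 - 3256*I*√7/35 ≈ 558.17 - 246.13*I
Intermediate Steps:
a(O, B) = -3 + √(-5 + O)/2 (a(O, B) = -3 + √(O - 5)/2 = -3 + √(-5 + O)/2)
I(y) = 10*y (I(y) = (2*y)*5 = 10*y)
o(C) = 1/(40 + C) (o(C) = 1/(C + 10*4) = 1/(C + 40) = 1/(40 + C))
c(z) = z*(-3 + √(-5 + z)/2) (c(z) = (-3 + √(-5 + z)/2)*z = z*(-3 + √(-5 + z)/2))
c(-2)*(o(-5) + 93) = ((½)*(-2)*(-6 + √(-5 - 2)))*(1/(40 - 5) + 93) = ((½)*(-2)*(-6 + √(-7)))*(1/35 + 93) = ((½)*(-2)*(-6 + I*√7))*(1/35 + 93) = (6 - I*√7)*(3256/35) = 19536/35 - 3256*I*√7/35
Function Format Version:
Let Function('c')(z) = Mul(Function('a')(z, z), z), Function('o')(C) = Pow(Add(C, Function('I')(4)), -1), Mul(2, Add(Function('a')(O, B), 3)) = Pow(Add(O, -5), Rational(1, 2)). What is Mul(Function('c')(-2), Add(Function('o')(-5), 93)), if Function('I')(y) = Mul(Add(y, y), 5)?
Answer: Add(Rational(19536, 35), Mul(Rational(-3256, 35), I, Pow(7, Rational(1, 2)))) ≈ Add(558.17, Mul(-246.13, I))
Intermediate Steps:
Function('a')(O, B) = Add(-3, Mul(Rational(1, 2), Pow(Add(-5, O), Rational(1, 2)))) (Function('a')(O, B) = Add(-3, Mul(Rational(1, 2), Pow(Add(O, -5), Rational(1, 2)))) = Add(-3, Mul(Rational(1, 2), Pow(Add(-5, O), Rational(1, 2)))))
Function('I')(y) = Mul(10, y) (Function('I')(y) = Mul(Mul(2, y), 5) = Mul(10, y))
Function('o')(C) = Pow(Add(40, C), -1) (Function('o')(C) = Pow(Add(C, Mul(10, 4)), -1) = Pow(Add(C, 40), -1) = Pow(Add(40, C), -1))
Function('c')(z) = Mul(z, Add(-3, Mul(Rational(1, 2), Pow(Add(-5, z), Rational(1, 2))))) (Function('c')(z) = Mul(Add(-3, Mul(Rational(1, 2), Pow(Add(-5, z), Rational(1, 2)))), z) = Mul(z, Add(-3, Mul(Rational(1, 2), Pow(Add(-5, z), Rational(1, 2))))))
Mul(Function('c')(-2), Add(Function('o')(-5), 93)) = Mul(Mul(Rational(1, 2), -2, Add(-6, Pow(Add(-5, -2), Rational(1, 2)))), Add(Pow(Add(40, -5), -1), 93)) = Mul(Mul(Rational(1, 2), -2, Add(-6, Pow(-7, Rational(1, 2)))), Add(Pow(35, -1), 93)) = Mul(Mul(Rational(1, 2), -2, Add(-6, Mul(I, Pow(7, Rational(1, 2))))), Add(Rational(1, 35), 93)) = Mul(Add(6, Mul(-1, I, Pow(7, Rational(1, 2)))), Rational(3256, 35)) = Add(Rational(19536, 35), Mul(Rational(-3256, 35), I, Pow(7, Rational(1, 2))))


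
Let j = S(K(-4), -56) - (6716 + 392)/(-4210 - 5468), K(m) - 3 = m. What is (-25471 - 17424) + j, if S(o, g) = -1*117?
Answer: -208131514/4839 ≈ -43011.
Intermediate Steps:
K(m) = 3 + m
S(o, g) = -117
j = -562609/4839 (j = -117 - (6716 + 392)/(-4210 - 5468) = -117 - 7108/(-9678) = -117 - 7108*(-1)/9678 = -117 - 1*(-3554/4839) = -117 + 3554/4839 = -562609/4839 ≈ -116.27)
(-25471 - 17424) + j = (-25471 - 17424) - 562609/4839 = -42895 - 562609/4839 = -208131514/4839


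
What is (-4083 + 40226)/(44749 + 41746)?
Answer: 36143/86495 ≈ 0.41786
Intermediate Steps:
(-4083 + 40226)/(44749 + 41746) = 36143/86495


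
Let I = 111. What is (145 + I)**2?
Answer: 65536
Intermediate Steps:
(145 + I)**2 = (145 + 111)**2 = 256**2 = 65536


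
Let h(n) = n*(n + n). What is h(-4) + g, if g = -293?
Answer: -261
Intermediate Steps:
h(n) = 2*n**2 (h(n) = n*(2*n) = 2*n**2)
h(-4) + g = 2*(-4)**2 - 293 = 2*16 - 293 = 32 - 293 = -261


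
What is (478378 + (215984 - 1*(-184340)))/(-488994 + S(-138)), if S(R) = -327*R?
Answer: -439351/221934 ≈ -1.9796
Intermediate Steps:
(478378 + (215984 - 1*(-184340)))/(-488994 + S(-138)) = (478378 + (215984 - 1*(-184340)))/(-488994 - 327*(-138)) = (478378 + (215984 + 184340))/(-488994 + 45126) = (478378 + 400324)/(-443868) = 878702*(-1/443868) = -439351/221934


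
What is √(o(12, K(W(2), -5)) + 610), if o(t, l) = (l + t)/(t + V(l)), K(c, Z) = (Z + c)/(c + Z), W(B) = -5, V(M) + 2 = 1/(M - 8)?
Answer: √2910489/69 ≈ 24.725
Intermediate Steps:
V(M) = -2 + 1/(-8 + M) (V(M) = -2 + 1/(M - 8) = -2 + 1/(-8 + M))
K(c, Z) = 1 (K(c, Z) = (Z + c)/(Z + c) = 1)
o(t, l) = (l + t)/(t + (17 - 2*l)/(-8 + l))
√(o(12, K(W(2), -5)) + 610) = √((-8 + 1)*(1 + 12)/(17 - 2*1 + 12*(-8 + 1)) + 610) = √(-7*13/(17 - 2 + 12*(-7)) + 610) = √(-7*13/(17 - 2 - 84) + 610) = √(-7*13/(-69) + 610) = √(-1/69*(-7)*13 + 610) = √(91/69 + 610) = √(42181/69) = √2910489/69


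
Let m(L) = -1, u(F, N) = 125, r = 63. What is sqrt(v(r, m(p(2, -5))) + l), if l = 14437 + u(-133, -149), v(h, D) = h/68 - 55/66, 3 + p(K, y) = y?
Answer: sqrt(151504017)/102 ≈ 120.67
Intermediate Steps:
p(K, y) = -3 + y
v(h, D) = -5/6 + h/68 (v(h, D) = h*(1/68) - 55*1/66 = h/68 - 5/6 = -5/6 + h/68)
l = 14562 (l = 14437 + 125 = 14562)
sqrt(v(r, m(p(2, -5))) + l) = sqrt((-5/6 + (1/68)*63) + 14562) = sqrt((-5/6 + 63/68) + 14562) = sqrt(19/204 + 14562) = sqrt(2970667/204) = sqrt(151504017)/102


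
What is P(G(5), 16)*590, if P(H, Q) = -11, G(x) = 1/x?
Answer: -6490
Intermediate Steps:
P(G(5), 16)*590 = -11*590 = -6490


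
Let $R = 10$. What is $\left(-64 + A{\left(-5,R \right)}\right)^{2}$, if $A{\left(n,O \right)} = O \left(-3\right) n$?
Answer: $7396$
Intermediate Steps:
$A{\left(n,O \right)} = - 3 O n$
$\left(-64 + A{\left(-5,R \right)}\right)^{2} = \left(-64 - 30 \left(-5\right)\right)^{2} = \left(-64 + 150\right)^{2} = 86^{2} = 7396$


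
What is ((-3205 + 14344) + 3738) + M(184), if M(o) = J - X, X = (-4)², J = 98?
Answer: 14959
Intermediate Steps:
X = 16
M(o) = 82 (M(o) = 98 - 1*16 = 98 - 16 = 82)
((-3205 + 14344) + 3738) + M(184) = ((-3205 + 14344) + 3738) + 82 = (11139 + 3738) + 82 = 14877 + 82 = 14959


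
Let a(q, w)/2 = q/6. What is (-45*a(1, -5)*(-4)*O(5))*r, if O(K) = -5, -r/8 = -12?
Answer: -28800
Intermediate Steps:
a(q, w) = q/3 (a(q, w) = 2*(q/6) = q/3)
r = 96 (r = -8*(-12) = 96)
(-45*a(1, -5)*(-4)*O(5))*r = -45*((⅓)*1)*(-4)*(-5)*96 = -45*(⅓)*(-4)*(-5)*96 = -(-60)*(-5)*96 = -45*20/3*96 = -300*96 = -28800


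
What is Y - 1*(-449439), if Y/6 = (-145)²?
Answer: 575589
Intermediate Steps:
Y = 126150 (Y = 6*(-145)² = 6*21025 = 126150)
Y - 1*(-449439) = 126150 - 1*(-449439) = 126150 + 449439 = 575589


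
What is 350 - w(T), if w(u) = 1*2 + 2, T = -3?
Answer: 346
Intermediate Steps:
w(u) = 4 (w(u) = 2 + 2 = 4)
350 - w(T) = 350 - 1*4 = 350 - 4 = 346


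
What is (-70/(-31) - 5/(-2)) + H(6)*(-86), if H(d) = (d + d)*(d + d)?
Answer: -767513/62 ≈ -12379.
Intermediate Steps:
H(d) = 4*d² (H(d) = (2*d)*(2*d) = 4*d²)
(-70/(-31) - 5/(-2)) + H(6)*(-86) = (-70/(-31) - 5/(-2)) + (4*6²)*(-86) = (-70*(-1/31) - 5*(-½)) + (4*36)*(-86) = (70/31 + 5/2) + 144*(-86) = 295/62 - 12384 = -767513/62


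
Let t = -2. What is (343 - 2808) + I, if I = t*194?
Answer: -2853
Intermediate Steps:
I = -388 (I = -2*194 = -388)
(343 - 2808) + I = (343 - 2808) - 388 = -2465 - 388 = -2853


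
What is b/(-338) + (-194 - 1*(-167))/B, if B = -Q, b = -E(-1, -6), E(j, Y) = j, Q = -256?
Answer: -4691/43264 ≈ -0.10843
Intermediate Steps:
b = 1 (b = -1*(-1) = 1)
B = 256 (B = -1*(-256) = 256)
b/(-338) + (-194 - 1*(-167))/B = 1/(-338) + (-194 - 1*(-167))/256 = 1*(-1/338) + (-194 + 167)*(1/256) = -1/338 - 27*1/256 = -1/338 - 27/256 = -4691/43264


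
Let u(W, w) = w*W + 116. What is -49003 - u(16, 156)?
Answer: -51615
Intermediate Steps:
u(W, w) = 116 + W*w (u(W, w) = W*w + 116 = 116 + W*w)
-49003 - u(16, 156) = -49003 - (116 + 16*156) = -49003 - (116 + 2496) = -49003 - 1*2612 = -49003 - 2612 = -51615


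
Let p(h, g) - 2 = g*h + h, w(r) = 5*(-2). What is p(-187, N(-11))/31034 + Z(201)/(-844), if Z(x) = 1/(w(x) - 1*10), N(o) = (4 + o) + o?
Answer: 26863157/261926960 ≈ 0.10256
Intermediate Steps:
N(o) = 4 + 2*o
w(r) = -10
p(h, g) = 2 + h + g*h (p(h, g) = 2 + (g*h + h) = 2 + (h + g*h) = 2 + h + g*h)
Z(x) = -1/20 (Z(x) = 1/(-10 - 1*10) = 1/(-10 - 10) = 1/(-20) = -1/20)
p(-187, N(-11))/31034 + Z(201)/(-844) = (2 - 187 + (4 + 2*(-11))*(-187))/31034 - 1/20/(-844) = (2 - 187 + (4 - 22)*(-187))*(1/31034) - 1/20*(-1/844) = (2 - 187 - 18*(-187))*(1/31034) + 1/16880 = (2 - 187 + 3366)*(1/31034) + 1/16880 = 3181*(1/31034) + 1/16880 = 3181/31034 + 1/16880 = 26863157/261926960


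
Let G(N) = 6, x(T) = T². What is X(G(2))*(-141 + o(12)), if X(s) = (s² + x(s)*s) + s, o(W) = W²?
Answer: 774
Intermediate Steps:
X(s) = s + s² + s³ (X(s) = (s² + s²*s) + s = (s² + s³) + s = s + s² + s³)
X(G(2))*(-141 + o(12)) = (6*(1 + 6 + 6²))*(-141 + 12²) = (6*(1 + 6 + 36))*(-141 + 144) = (6*43)*3 = 258*3 = 774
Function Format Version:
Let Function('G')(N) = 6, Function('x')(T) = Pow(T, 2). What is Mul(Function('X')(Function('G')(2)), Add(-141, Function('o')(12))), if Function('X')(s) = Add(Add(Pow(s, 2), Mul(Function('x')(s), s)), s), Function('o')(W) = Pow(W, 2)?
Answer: 774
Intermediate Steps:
Function('X')(s) = Add(s, Pow(s, 2), Pow(s, 3)) (Function('X')(s) = Add(Add(Pow(s, 2), Mul(Pow(s, 2), s)), s) = Add(Add(Pow(s, 2), Pow(s, 3)), s) = Add(s, Pow(s, 2), Pow(s, 3)))
Mul(Function('X')(Function('G')(2)), Add(-141, Function('o')(12))) = Mul(Mul(6, Add(1, 6, Pow(6, 2))), Add(-141, Pow(12, 2))) = Mul(Mul(6, Add(1, 6, 36)), Add(-141, 144)) = Mul(Mul(6, 43), 3) = Mul(258, 3) = 774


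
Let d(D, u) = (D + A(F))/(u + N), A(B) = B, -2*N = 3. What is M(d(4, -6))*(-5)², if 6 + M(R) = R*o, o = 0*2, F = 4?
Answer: -150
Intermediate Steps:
N = -3/2 (N = -½*3 = -3/2 ≈ -1.5000)
o = 0
d(D, u) = (4 + D)/(-3/2 + u) (d(D, u) = (D + 4)/(u - 3/2) = (4 + D)/(-3/2 + u))
M(R) = -6 (M(R) = -6 + R*0 = -6 + 0 = -6)
M(d(4, -6))*(-5)² = -6*(-5)² = -6*25 = -150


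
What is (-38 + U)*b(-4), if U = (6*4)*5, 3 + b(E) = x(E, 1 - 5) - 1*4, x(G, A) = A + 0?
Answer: -902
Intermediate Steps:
x(G, A) = A
b(E) = -11 (b(E) = -3 + ((1 - 5) - 1*4) = -3 + (-4 - 4) = -3 - 8 = -11)
U = 120 (U = 24*5 = 120)
(-38 + U)*b(-4) = (-38 + 120)*(-11) = 82*(-11) = -902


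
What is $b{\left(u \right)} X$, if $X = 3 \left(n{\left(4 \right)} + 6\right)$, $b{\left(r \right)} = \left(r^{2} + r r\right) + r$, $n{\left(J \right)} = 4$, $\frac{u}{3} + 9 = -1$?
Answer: $53100$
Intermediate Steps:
$u = -30$ ($u = -27 + 3 \left(-1\right) = -27 - 3 = -30$)
$b{\left(r \right)} = r + 2 r^{2}$ ($b{\left(r \right)} = \left(r^{2} + r^{2}\right) + r = 2 r^{2} + r = r + 2 r^{2}$)
$X = 30$ ($X = 3 \left(4 + 6\right) = 3 \cdot 10 = 30$)
$b{\left(u \right)} X = - 30 \left(1 + 2 \left(-30\right)\right) 30 = - 30 \left(1 - 60\right) 30 = \left(-30\right) \left(-59\right) 30 = 1770 \cdot 30 = 53100$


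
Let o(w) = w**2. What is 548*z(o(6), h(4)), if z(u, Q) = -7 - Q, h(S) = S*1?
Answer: -6028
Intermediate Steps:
h(S) = S
548*z(o(6), h(4)) = 548*(-7 - 1*4) = 548*(-7 - 4) = 548*(-11) = -6028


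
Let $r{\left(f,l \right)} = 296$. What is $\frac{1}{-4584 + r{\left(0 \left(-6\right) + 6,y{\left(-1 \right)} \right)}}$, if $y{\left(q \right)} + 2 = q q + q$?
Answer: $- \frac{1}{4288} \approx -0.00023321$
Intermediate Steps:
$y{\left(q \right)} = -2 + q + q^{2}$ ($y{\left(q \right)} = -2 + \left(q q + q\right) = -2 + \left(q^{2} + q\right) = -2 + \left(q + q^{2}\right) = -2 + q + q^{2}$)
$\frac{1}{-4584 + r{\left(0 \left(-6\right) + 6,y{\left(-1 \right)} \right)}} = \frac{1}{-4584 + 296} = \frac{1}{-4288} = - \frac{1}{4288}$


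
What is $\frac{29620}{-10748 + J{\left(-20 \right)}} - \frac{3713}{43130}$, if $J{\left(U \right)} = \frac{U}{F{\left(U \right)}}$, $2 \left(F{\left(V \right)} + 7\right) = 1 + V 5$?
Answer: $- \frac{37217019223}{13095173730} \approx -2.842$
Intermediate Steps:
$F{\left(V \right)} = - \frac{13}{2} + \frac{5 V}{2}$ ($F{\left(V \right)} = -7 + \frac{1 + V 5}{2} = -7 + \frac{1 + 5 V}{2} = -7 + \left(\frac{1}{2} + \frac{5 V}{2}\right) = - \frac{13}{2} + \frac{5 V}{2}$)
$J{\left(U \right)} = \frac{U}{- \frac{13}{2} + \frac{5 U}{2}}$
$\frac{29620}{-10748 + J{\left(-20 \right)}} - \frac{3713}{43130} = \frac{29620}{-10748 + 2 \left(-20\right) \frac{1}{-13 + 5 \left(-20\right)}} - \frac{3713}{43130} = \frac{29620}{-10748 + 2 \left(-20\right) \frac{1}{-13 - 100}} - \frac{3713}{43130} = \frac{29620}{-10748 + 2 \left(-20\right) \frac{1}{-113}} - \frac{3713}{43130} = \frac{29620}{-10748 + 2 \left(-20\right) \left(- \frac{1}{113}\right)} - \frac{3713}{43130} = \frac{29620}{-10748 + \frac{40}{113}} - \frac{3713}{43130} = \frac{29620}{- \frac{1214484}{113}} - \frac{3713}{43130} = 29620 \left(- \frac{113}{1214484}\right) - \frac{3713}{43130} = - \frac{836765}{303621} - \frac{3713}{43130} = - \frac{37217019223}{13095173730}$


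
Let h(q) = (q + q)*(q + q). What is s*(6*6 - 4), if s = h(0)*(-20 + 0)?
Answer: 0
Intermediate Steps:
h(q) = 4*q**2 (h(q) = (2*q)*(2*q) = 4*q**2)
s = 0 (s = (4*0**2)*(-20 + 0) = (4*0)*(-20) = 0*(-20) = 0)
s*(6*6 - 4) = 0*(6*6 - 4) = 0*(36 - 4) = 0*32 = 0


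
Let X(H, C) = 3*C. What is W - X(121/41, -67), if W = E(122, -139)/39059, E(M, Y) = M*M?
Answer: 7865743/39059 ≈ 201.38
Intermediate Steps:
E(M, Y) = M²
W = 14884/39059 (W = 122²/39059 = 14884*(1/39059) = 14884/39059 ≈ 0.38106)
W - X(121/41, -67) = 14884/39059 - 3*(-67) = 14884/39059 - 1*(-201) = 14884/39059 + 201 = 7865743/39059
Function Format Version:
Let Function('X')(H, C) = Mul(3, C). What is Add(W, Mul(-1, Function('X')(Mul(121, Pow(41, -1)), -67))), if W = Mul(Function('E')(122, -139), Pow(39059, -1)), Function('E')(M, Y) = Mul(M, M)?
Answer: Rational(7865743, 39059) ≈ 201.38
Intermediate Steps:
Function('E')(M, Y) = Pow(M, 2)
W = Rational(14884, 39059) (W = Mul(Pow(122, 2), Pow(39059, -1)) = Mul(14884, Rational(1, 39059)) = Rational(14884, 39059) ≈ 0.38106)
Add(W, Mul(-1, Function('X')(Mul(121, Pow(41, -1)), -67))) = Add(Rational(14884, 39059), Mul(-1, Mul(3, -67))) = Add(Rational(14884, 39059), Mul(-1, -201)) = Add(Rational(14884, 39059), 201) = Rational(7865743, 39059)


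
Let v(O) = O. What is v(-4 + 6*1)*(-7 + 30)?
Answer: 46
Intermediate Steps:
v(-4 + 6*1)*(-7 + 30) = (-4 + 6*1)*(-7 + 30) = (-4 + 6)*23 = 2*23 = 46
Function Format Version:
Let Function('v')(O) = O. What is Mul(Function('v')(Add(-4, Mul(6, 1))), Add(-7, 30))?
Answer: 46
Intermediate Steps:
Mul(Function('v')(Add(-4, Mul(6, 1))), Add(-7, 30)) = Mul(Add(-4, Mul(6, 1)), Add(-7, 30)) = Mul(Add(-4, 6), 23) = Mul(2, 23) = 46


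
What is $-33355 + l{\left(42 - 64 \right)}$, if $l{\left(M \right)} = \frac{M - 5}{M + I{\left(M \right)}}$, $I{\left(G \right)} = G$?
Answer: $- \frac{1467593}{44} \approx -33354.0$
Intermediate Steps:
$l{\left(M \right)} = \frac{-5 + M}{2 M}$ ($l{\left(M \right)} = \frac{M - 5}{M + M} = \frac{-5 + M}{2 M}$)
$-33355 + l{\left(42 - 64 \right)} = -33355 + \frac{-5 + \left(42 - 64\right)}{2 \left(42 - 64\right)} = -33355 + \frac{-5 - 22}{2 \left(-22\right)} = -33355 + \frac{1}{2} \left(- \frac{1}{22}\right) \left(-27\right) = -33355 + \frac{27}{44} = - \frac{1467593}{44}$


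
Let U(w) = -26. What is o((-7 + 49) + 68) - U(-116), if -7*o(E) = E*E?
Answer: -11918/7 ≈ -1702.6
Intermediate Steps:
o(E) = -E**2/7 (o(E) = -E*E/7 = -E**2/7)
o((-7 + 49) + 68) - U(-116) = -((-7 + 49) + 68)**2/7 - 1*(-26) = -(42 + 68)**2/7 + 26 = -1/7*110**2 + 26 = -1/7*12100 + 26 = -12100/7 + 26 = -11918/7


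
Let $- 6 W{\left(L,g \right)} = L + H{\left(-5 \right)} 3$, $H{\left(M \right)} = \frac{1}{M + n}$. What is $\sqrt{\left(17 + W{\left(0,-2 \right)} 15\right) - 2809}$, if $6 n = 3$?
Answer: $\frac{i \sqrt{25113}}{3} \approx 52.824 i$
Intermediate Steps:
$n = \frac{1}{2}$ ($n = \frac{1}{6} \cdot 3 = \frac{1}{2} \approx 0.5$)
$H{\left(M \right)} = \frac{1}{\frac{1}{2} + M}$ ($H{\left(M \right)} = \frac{1}{M + \frac{1}{2}} = \frac{1}{\frac{1}{2} + M}$)
$W{\left(L,g \right)} = \frac{1}{9} - \frac{L}{6}$ ($W{\left(L,g \right)} = - \frac{L + \frac{2}{1 + 2 \left(-5\right)} 3}{6} = - \frac{L + \frac{2}{1 - 10} \cdot 3}{6} = - \frac{L + \frac{2}{-9} \cdot 3}{6} = - \frac{L + 2 \left(- \frac{1}{9}\right) 3}{6} = - \frac{L - \frac{2}{3}}{6} = - \frac{- \frac{2}{3} + L}{6} = \frac{1}{9} - \frac{L}{6}$)
$\sqrt{\left(17 + W{\left(0,-2 \right)} 15\right) - 2809} = \sqrt{\left(17 + \left(\frac{1}{9} - 0\right) 15\right) - 2809} = \sqrt{\left(17 + \left(\frac{1}{9} + 0\right) 15\right) - 2809} = \sqrt{\left(17 + \frac{1}{9} \cdot 15\right) - 2809} = \sqrt{\left(17 + \frac{5}{3}\right) - 2809} = \sqrt{\frac{56}{3} - 2809} = \sqrt{- \frac{8371}{3}} = \frac{i \sqrt{25113}}{3}$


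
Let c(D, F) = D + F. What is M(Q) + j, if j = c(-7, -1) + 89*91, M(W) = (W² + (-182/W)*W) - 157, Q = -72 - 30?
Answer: 18156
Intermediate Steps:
Q = -102
M(W) = -339 + W² (M(W) = (W² - 182) - 157 = (-182 + W²) - 157 = -339 + W²)
j = 8091 (j = (-7 - 1) + 89*91 = -8 + 8099 = 8091)
M(Q) + j = (-339 + (-102)²) + 8091 = (-339 + 10404) + 8091 = 10065 + 8091 = 18156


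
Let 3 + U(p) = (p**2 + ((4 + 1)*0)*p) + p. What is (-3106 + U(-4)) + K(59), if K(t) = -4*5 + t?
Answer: -3058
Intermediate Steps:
U(p) = -3 + p + p**2 (U(p) = -3 + ((p**2 + ((4 + 1)*0)*p) + p) = -3 + ((p**2 + (5*0)*p) + p) = -3 + ((p**2 + 0*p) + p) = -3 + ((p**2 + 0) + p) = -3 + (p**2 + p) = -3 + (p + p**2) = -3 + p + p**2)
K(t) = -20 + t
(-3106 + U(-4)) + K(59) = (-3106 + (-3 - 4 + (-4)**2)) + (-20 + 59) = (-3106 + (-3 - 4 + 16)) + 39 = (-3106 + 9) + 39 = -3097 + 39 = -3058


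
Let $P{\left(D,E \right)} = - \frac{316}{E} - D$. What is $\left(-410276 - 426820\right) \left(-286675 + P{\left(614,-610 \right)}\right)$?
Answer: $\frac{73348851925752}{305} \approx 2.4049 \cdot 10^{11}$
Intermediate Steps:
$P{\left(D,E \right)} = - D - \frac{316}{E}$
$\left(-410276 - 426820\right) \left(-286675 + P{\left(614,-610 \right)}\right) = \left(-410276 - 426820\right) \left(-286675 - \left(614 + \frac{316}{-610}\right)\right) = - 837096 \left(-286675 - \frac{187112}{305}\right) = \left(-837096\right) \left(- \frac{87622987}{305}\right) = \frac{73348851925752}{305}$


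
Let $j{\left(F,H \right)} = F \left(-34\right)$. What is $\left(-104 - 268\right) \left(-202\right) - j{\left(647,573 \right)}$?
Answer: $97142$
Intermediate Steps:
$j{\left(F,H \right)} = - 34 F$
$\left(-104 - 268\right) \left(-202\right) - j{\left(647,573 \right)} = \left(-104 - 268\right) \left(-202\right) - \left(-34\right) 647 = \left(-372\right) \left(-202\right) - -21998 = 75144 + 21998 = 97142$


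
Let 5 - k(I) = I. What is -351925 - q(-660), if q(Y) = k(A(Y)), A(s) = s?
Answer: -352590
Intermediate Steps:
k(I) = 5 - I
q(Y) = 5 - Y
-351925 - q(-660) = -351925 - (5 - 1*(-660)) = -351925 - (5 + 660) = -351925 - 1*665 = -351925 - 665 = -352590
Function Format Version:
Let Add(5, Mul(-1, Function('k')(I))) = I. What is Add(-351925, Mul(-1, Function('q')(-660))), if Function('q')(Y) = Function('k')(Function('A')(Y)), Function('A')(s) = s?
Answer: -352590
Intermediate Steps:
Function('k')(I) = Add(5, Mul(-1, I))
Function('q')(Y) = Add(5, Mul(-1, Y))
Add(-351925, Mul(-1, Function('q')(-660))) = Add(-351925, Mul(-1, Add(5, Mul(-1, -660)))) = Add(-351925, Mul(-1, Add(5, 660))) = Add(-351925, Mul(-1, 665)) = Add(-351925, -665) = -352590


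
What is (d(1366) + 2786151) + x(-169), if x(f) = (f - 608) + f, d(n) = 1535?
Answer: 2786740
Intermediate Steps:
x(f) = -608 + 2*f (x(f) = (-608 + f) + f = -608 + 2*f)
(d(1366) + 2786151) + x(-169) = (1535 + 2786151) + (-608 + 2*(-169)) = 2787686 + (-608 - 338) = 2787686 - 946 = 2786740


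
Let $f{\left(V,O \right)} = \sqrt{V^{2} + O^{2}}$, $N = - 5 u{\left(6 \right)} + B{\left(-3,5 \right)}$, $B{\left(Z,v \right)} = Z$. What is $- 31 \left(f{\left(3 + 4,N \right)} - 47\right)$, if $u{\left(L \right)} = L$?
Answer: $1457 - 31 \sqrt{1138} \approx 411.24$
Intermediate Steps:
$N = -33$ ($N = \left(-5\right) 6 - 3 = -30 - 3 = -33$)
$f{\left(V,O \right)} = \sqrt{O^{2} + V^{2}}$
$- 31 \left(f{\left(3 + 4,N \right)} - 47\right) = - 31 \left(\sqrt{\left(-33\right)^{2} + \left(3 + 4\right)^{2}} - 47\right) = - 31 \left(\sqrt{1089 + 7^{2}} - 47\right) = - 31 \left(\sqrt{1089 + 49} - 47\right) = - 31 \left(\sqrt{1138} - 47\right) = - 31 \left(-47 + \sqrt{1138}\right) = 1457 - 31 \sqrt{1138}$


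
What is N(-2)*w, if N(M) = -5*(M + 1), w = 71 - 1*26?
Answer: 225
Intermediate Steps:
w = 45 (w = 71 - 26 = 45)
N(M) = -5 - 5*M (N(M) = -5*(1 + M) = -5 - 5*M)
N(-2)*w = (-5 - 5*(-2))*45 = (-5 + 10)*45 = 5*45 = 225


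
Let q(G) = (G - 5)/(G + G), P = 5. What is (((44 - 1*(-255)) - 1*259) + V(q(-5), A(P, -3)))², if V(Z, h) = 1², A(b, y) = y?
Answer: 1681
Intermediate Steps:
q(G) = (-5 + G)/(2*G) (q(G) = (-5 + G)/((2*G)) = (-5 + G)*(1/(2*G)) = (-5 + G)/(2*G))
V(Z, h) = 1
(((44 - 1*(-255)) - 1*259) + V(q(-5), A(P, -3)))² = (((44 - 1*(-255)) - 1*259) + 1)² = (((44 + 255) - 259) + 1)² = ((299 - 259) + 1)² = (40 + 1)² = 41² = 1681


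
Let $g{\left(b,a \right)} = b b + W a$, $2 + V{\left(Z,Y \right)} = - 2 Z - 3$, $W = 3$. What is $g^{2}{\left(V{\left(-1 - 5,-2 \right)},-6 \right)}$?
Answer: $961$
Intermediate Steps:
$V{\left(Z,Y \right)} = -5 - 2 Z$ ($V{\left(Z,Y \right)} = -2 - \left(3 + 2 Z\right) = -5 - 2 Z$)
$g{\left(b,a \right)} = b^{2} + 3 a$ ($g{\left(b,a \right)} = b b + 3 a = b^{2} + 3 a$)
$g^{2}{\left(V{\left(-1 - 5,-2 \right)},-6 \right)} = \left(\left(-5 - 2 \left(-1 - 5\right)\right)^{2} + 3 \left(-6\right)\right)^{2} = \left(\left(-5 - 2 \left(-1 - 5\right)\right)^{2} - 18\right)^{2} = \left(\left(-5 - -12\right)^{2} - 18\right)^{2} = \left(\left(-5 + 12\right)^{2} - 18\right)^{2} = \left(7^{2} - 18\right)^{2} = \left(49 - 18\right)^{2} = 31^{2} = 961$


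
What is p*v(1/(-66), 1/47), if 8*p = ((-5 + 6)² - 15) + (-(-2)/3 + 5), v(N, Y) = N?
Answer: 25/1584 ≈ 0.015783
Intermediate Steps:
p = -25/24 (p = (((-5 + 6)² - 15) + (-(-2)/3 + 5))/8 = ((1² - 15) + (-(-2)/3 + 5))/8 = ((1 - 15) + (-2*(-⅓) + 5))/8 = (-14 + (⅔ + 5))/8 = (-14 + 17/3)/8 = (⅛)*(-25/3) = -25/24 ≈ -1.0417)
p*v(1/(-66), 1/47) = -25/24/(-66) = -25/24*(-1/66) = 25/1584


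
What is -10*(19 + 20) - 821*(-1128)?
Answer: 925698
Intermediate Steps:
-10*(19 + 20) - 821*(-1128) = -10*39 + 926088 = -390 + 926088 = 925698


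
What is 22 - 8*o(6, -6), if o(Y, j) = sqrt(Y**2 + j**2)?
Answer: 22 - 48*sqrt(2) ≈ -45.882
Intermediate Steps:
22 - 8*o(6, -6) = 22 - 8*sqrt(6**2 + (-6)**2) = 22 - 8*sqrt(36 + 36) = 22 - 48*sqrt(2)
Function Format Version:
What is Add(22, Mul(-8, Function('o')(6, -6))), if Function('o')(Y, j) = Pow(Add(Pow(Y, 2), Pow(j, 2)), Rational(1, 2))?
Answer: Add(22, Mul(-48, Pow(2, Rational(1, 2)))) ≈ -45.882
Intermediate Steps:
Add(22, Mul(-8, Function('o')(6, -6))) = Add(22, Mul(-8, Pow(Add(Pow(6, 2), Pow(-6, 2)), Rational(1, 2)))) = Add(22, Mul(-8, Pow(Add(36, 36), Rational(1, 2)))) = Add(22, Mul(-8, Pow(72, Rational(1, 2)))) = Add(22, Mul(-8, Mul(6, Pow(2, Rational(1, 2))))) = Add(22, Mul(-48, Pow(2, Rational(1, 2))))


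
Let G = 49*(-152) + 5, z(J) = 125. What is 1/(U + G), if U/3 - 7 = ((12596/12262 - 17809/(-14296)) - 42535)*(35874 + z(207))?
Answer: -87648776/402607144813907553 ≈ -2.1770e-10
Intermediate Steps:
G = -7443 (G = -7448 + 5 = -7443)
U = -402606492444067785/87648776 (U = 21 + 3*(((12596/12262 - 17809/(-14296)) - 42535)*(35874 + 125)) = 21 + 3*(((12596*(1/12262) - 17809*(-1/14296)) - 42535)*35999) = 21 + 3*(((6298/6131 + 17809/14296) - 42535)*35999) = 21 + 3*((199223187/87648776 - 42535)*35999) = 21 + 3*(-3727941463973/87648776*35999) = 21 + 3*(-134202164761564027/87648776) = 21 - 402606494284692081/87648776 = -402606492444067785/87648776 ≈ -4.5934e+9)
1/(U + G) = 1/(-402606492444067785/87648776 - 7443) = 1/(-402607144813907553/87648776) = -87648776/402607144813907553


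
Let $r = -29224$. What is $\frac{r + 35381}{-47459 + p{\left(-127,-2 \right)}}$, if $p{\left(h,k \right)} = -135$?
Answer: $- \frac{6157}{47594} \approx -0.12936$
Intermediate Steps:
$\frac{r + 35381}{-47459 + p{\left(-127,-2 \right)}} = \frac{-29224 + 35381}{-47459 - 135} = \frac{6157}{-47594} = 6157 \left(- \frac{1}{47594}\right) = - \frac{6157}{47594}$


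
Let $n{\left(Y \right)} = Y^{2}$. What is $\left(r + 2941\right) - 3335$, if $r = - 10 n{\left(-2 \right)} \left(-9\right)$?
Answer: $-34$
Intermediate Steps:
$r = 360$ ($r = - 10 \left(-2\right)^{2} \left(-9\right) = \left(-10\right) 4 \left(-9\right) = \left(-40\right) \left(-9\right) = 360$)
$\left(r + 2941\right) - 3335 = \left(360 + 2941\right) - 3335 = 3301 - 3335 = -34$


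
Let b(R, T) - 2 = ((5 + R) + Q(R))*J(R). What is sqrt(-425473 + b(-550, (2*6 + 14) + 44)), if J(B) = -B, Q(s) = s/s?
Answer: 3*I*sqrt(80519) ≈ 851.28*I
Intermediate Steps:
Q(s) = 1
b(R, T) = 2 - R*(6 + R) (b(R, T) = 2 + ((5 + R) + 1)*(-R) = 2 + (6 + R)*(-R) = 2 - R*(6 + R))
sqrt(-425473 + b(-550, (2*6 + 14) + 44)) = sqrt(-425473 + (2 - 1*(-550)**2 - 6*(-550))) = sqrt(-425473 + (2 - 1*302500 + 3300)) = sqrt(-425473 + (2 - 302500 + 3300)) = sqrt(-425473 - 299198) = sqrt(-724671) = 3*I*sqrt(80519)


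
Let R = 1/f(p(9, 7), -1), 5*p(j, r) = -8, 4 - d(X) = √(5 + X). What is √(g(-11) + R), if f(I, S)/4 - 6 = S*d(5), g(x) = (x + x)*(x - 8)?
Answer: √(3345 + 1672*√10)/(2*√(2 + √10)) ≈ 20.446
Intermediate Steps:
d(X) = 4 - √(5 + X)
p(j, r) = -8/5 (p(j, r) = (⅕)*(-8) = -8/5)
g(x) = 2*x*(-8 + x) (g(x) = (2*x)*(-8 + x) = 2*x*(-8 + x))
f(I, S) = 24 + 4*S*(4 - √10) (f(I, S) = 24 + 4*(S*(4 - √(5 + 5))) = 24 + 4*(S*(4 - √10)) = 24 + 4*S*(4 - √10))
R = 1/(8 + 4*√10) (R = 1/(24 + 4*(-1)*(4 - √10)) = 1/(24 + (-16 + 4*√10)) = 1/(8 + 4*√10) ≈ 0.048428)
√(g(-11) + R) = √(2*(-11)*(-8 - 11) + (-1/12 + √10/24)) = √(2*(-11)*(-19) + (-1/12 + √10/24)) = √(418 + (-1/12 + √10/24)) = √(5015/12 + √10/24)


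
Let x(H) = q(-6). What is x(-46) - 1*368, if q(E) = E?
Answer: -374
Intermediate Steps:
x(H) = -6
x(-46) - 1*368 = -6 - 1*368 = -6 - 368 = -374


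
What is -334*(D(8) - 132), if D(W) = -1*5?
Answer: 45758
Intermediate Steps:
D(W) = -5
-334*(D(8) - 132) = -334*(-5 - 132) = -334*(-137) = 45758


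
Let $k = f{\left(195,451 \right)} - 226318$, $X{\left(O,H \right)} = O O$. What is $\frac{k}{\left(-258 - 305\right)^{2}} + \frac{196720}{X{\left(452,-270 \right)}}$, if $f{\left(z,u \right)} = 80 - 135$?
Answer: $\frac{1006577018}{4047377161} \approx 0.2487$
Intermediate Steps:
$X{\left(O,H \right)} = O^{2}$
$f{\left(z,u \right)} = -55$ ($f{\left(z,u \right)} = 80 - 135 = -55$)
$k = -226373$ ($k = -55 - 226318 = -226373$)
$\frac{k}{\left(-258 - 305\right)^{2}} + \frac{196720}{X{\left(452,-270 \right)}} = - \frac{226373}{\left(-258 - 305\right)^{2}} + \frac{196720}{452^{2}} = - \frac{226373}{\left(-563\right)^{2}} + \frac{196720}{204304} = - \frac{226373}{316969} + 196720 \cdot \frac{1}{204304} = \left(-226373\right) \frac{1}{316969} + \frac{12295}{12769} = - \frac{226373}{316969} + \frac{12295}{12769} = \frac{1006577018}{4047377161}$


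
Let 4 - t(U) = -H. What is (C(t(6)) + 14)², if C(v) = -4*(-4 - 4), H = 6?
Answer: 2116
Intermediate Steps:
t(U) = 10 (t(U) = 4 - (-1)*6 = 4 - 1*(-6) = 4 + 6 = 10)
C(v) = 32 (C(v) = -4*(-8) = 32)
(C(t(6)) + 14)² = (32 + 14)² = 46² = 2116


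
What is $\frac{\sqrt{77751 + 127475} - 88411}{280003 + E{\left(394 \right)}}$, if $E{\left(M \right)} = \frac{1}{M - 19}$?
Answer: $- \frac{33154125}{105001126} + \frac{375 \sqrt{205226}}{105001126} \approx -0.31413$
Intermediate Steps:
$E{\left(M \right)} = \frac{1}{-19 + M}$
$\frac{\sqrt{77751 + 127475} - 88411}{280003 + E{\left(394 \right)}} = \frac{\sqrt{77751 + 127475} - 88411}{280003 + \frac{1}{-19 + 394}} = \frac{\sqrt{205226} - 88411}{280003 + \frac{1}{375}} = \frac{-88411 + \sqrt{205226}}{280003 + \frac{1}{375}} = \frac{-88411 + \sqrt{205226}}{\frac{105001126}{375}} = \left(-88411 + \sqrt{205226}\right) \frac{375}{105001126} = - \frac{33154125}{105001126} + \frac{375 \sqrt{205226}}{105001126}$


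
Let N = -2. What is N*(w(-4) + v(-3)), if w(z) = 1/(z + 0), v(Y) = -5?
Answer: 21/2 ≈ 10.500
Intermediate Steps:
w(z) = 1/z
N*(w(-4) + v(-3)) = -2*(1/(-4) - 5) = -2*(-¼ - 5) = -2*(-21/4) = 21/2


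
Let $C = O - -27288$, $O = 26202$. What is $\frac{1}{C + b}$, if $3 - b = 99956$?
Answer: $- \frac{1}{46463} \approx -2.1523 \cdot 10^{-5}$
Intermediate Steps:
$C = 53490$ ($C = 26202 - -27288 = 26202 + 27288 = 53490$)
$b = -99953$ ($b = 3 - 99956 = -99953$)
$\frac{1}{C + b} = \frac{1}{53490 - 99953} = \frac{1}{-46463} = - \frac{1}{46463}$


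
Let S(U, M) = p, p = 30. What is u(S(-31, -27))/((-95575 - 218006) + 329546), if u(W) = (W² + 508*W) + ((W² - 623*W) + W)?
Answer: -324/3193 ≈ -0.10147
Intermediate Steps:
S(U, M) = 30
u(W) = -114*W + 2*W² (u(W) = (W² + 508*W) + (W² - 622*W) = -114*W + 2*W²)
u(S(-31, -27))/((-95575 - 218006) + 329546) = (2*30*(-57 + 30))/((-95575 - 218006) + 329546) = (2*30*(-27))/(-313581 + 329546) = -1620/15965 = -1620*1/15965 = -324/3193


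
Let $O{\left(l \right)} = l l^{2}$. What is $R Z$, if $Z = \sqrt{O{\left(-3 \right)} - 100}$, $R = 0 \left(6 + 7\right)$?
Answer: $0$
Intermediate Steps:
$O{\left(l \right)} = l^{3}$
$R = 0$ ($R = 0 \cdot 13 = 0$)
$Z = i \sqrt{127}$ ($Z = \sqrt{\left(-3\right)^{3} - 100} = \sqrt{-27 - 100} = \sqrt{-127} = i \sqrt{127} \approx 11.269 i$)
$R Z = 0 i \sqrt{127} = 0$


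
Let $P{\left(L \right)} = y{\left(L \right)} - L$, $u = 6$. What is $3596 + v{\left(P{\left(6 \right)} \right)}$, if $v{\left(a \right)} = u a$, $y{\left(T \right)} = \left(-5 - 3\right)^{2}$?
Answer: $3944$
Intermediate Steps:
$y{\left(T \right)} = 64$ ($y{\left(T \right)} = \left(-8\right)^{2} = 64$)
$P{\left(L \right)} = 64 - L$
$v{\left(a \right)} = 6 a$
$3596 + v{\left(P{\left(6 \right)} \right)} = 3596 + 6 \left(64 - 6\right) = 3596 + 6 \cdot 58 = 3596 + 348 = 3944$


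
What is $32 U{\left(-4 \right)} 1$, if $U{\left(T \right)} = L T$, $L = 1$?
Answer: $-128$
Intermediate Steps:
$U{\left(T \right)} = T$ ($U{\left(T \right)} = 1 T = T$)
$32 U{\left(-4 \right)} 1 = 32 \left(-4\right) 1 = \left(-128\right) 1 = -128$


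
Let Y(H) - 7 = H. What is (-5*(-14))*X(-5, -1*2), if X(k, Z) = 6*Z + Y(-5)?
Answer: -700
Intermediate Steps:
Y(H) = 7 + H
X(k, Z) = 2 + 6*Z (X(k, Z) = 6*Z + (7 - 5) = 6*Z + 2 = 2 + 6*Z)
(-5*(-14))*X(-5, -1*2) = (-5*(-14))*(2 + 6*(-1*2)) = 70*(2 + 6*(-2)) = 70*(2 - 12) = 70*(-10) = -700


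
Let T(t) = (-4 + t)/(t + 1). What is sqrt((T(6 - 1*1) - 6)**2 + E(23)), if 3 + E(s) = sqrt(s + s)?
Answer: sqrt(1117 + 36*sqrt(46))/6 ≈ 6.1490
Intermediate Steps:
E(s) = -3 + sqrt(2)*sqrt(s) (E(s) = -3 + sqrt(s + s) = -3 + sqrt(2*s) = -3 + sqrt(2)*sqrt(s))
T(t) = (-4 + t)/(1 + t)
sqrt((T(6 - 1*1) - 6)**2 + E(23)) = sqrt(((-4 + (6 - 1*1))/(1 + (6 - 1*1)) - 6)**2 + (-3 + sqrt(2)*sqrt(23))) = sqrt(((-4 + (6 - 1))/(1 + (6 - 1)) - 6)**2 + (-3 + sqrt(46))) = sqrt(((-4 + 5)/(1 + 5) - 6)**2 + (-3 + sqrt(46))) = sqrt((1/6 - 6)**2 + (-3 + sqrt(46))) = sqrt((-35/6)**2 + (-3 + sqrt(46))) = sqrt(1225/36 + (-3 + sqrt(46))) = sqrt(1117/36 + sqrt(46))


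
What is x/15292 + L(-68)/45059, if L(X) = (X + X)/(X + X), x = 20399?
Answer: 919173833/689042228 ≈ 1.3340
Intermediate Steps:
L(X) = 1 (L(X) = (2*X)/((2*X)) = (2*X)*(1/(2*X)) = 1)
x/15292 + L(-68)/45059 = 20399/15292 + 1/45059 = 919173833/689042228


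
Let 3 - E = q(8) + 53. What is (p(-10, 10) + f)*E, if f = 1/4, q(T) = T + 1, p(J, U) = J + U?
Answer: -59/4 ≈ -14.750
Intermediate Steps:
q(T) = 1 + T
f = 1/4 ≈ 0.25000
E = -59 (E = 3 - ((1 + 8) + 53) = 3 - (9 + 53) = 3 - 1*62 = 3 - 62 = -59)
(p(-10, 10) + f)*E = ((-10 + 10) + 1/4)*(-59) = (0 + 1/4)*(-59) = (1/4)*(-59) = -59/4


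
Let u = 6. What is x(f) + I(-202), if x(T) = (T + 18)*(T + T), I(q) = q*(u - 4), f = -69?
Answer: 6634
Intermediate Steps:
I(q) = 2*q (I(q) = q*(6 - 4) = q*2 = 2*q)
x(T) = 2*T*(18 + T) (x(T) = (18 + T)*(2*T) = 2*T*(18 + T))
x(f) + I(-202) = 2*(-69)*(18 - 69) + 2*(-202) = 2*(-69)*(-51) - 404 = 7038 - 404 = 6634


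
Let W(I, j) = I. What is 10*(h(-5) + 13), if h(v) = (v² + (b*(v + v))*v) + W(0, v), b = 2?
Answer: 1380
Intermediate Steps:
h(v) = 5*v² (h(v) = (v² + (2*(v + v))*v) + 0 = (v² + (2*(2*v))*v) + 0 = (v² + (4*v)*v) + 0 = (v² + 4*v²) + 0 = 5*v² + 0 = 5*v²)
10*(h(-5) + 13) = 10*(5*(-5)² + 13) = 10*(5*25 + 13) = 10*(125 + 13) = 10*138 = 1380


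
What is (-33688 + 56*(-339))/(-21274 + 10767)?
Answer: 52672/10507 ≈ 5.0130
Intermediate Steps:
(-33688 + 56*(-339))/(-21274 + 10767) = (-33688 - 18984)/(-10507) = -52672*(-1/10507) = 52672/10507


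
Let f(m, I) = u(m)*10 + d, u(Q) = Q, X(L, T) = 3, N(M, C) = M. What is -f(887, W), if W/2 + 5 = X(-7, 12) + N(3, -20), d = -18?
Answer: -8852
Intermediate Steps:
W = 2 (W = -10 + 2*(3 + 3) = -10 + 2*6 = -10 + 12 = 2)
f(m, I) = -18 + 10*m (f(m, I) = m*10 - 18 = 10*m - 18 = -18 + 10*m)
-f(887, W) = -(-18 + 10*887) = -(-18 + 8870) = -1*8852 = -8852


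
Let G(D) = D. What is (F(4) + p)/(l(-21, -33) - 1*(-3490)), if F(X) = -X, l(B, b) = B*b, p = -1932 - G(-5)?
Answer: -1931/4183 ≈ -0.46163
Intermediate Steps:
p = -1927 (p = -1932 - 1*(-5) = -1932 + 5 = -1927)
(F(4) + p)/(l(-21, -33) - 1*(-3490)) = (-1*4 - 1927)/(-21*(-33) - 1*(-3490)) = (-4 - 1927)/(693 + 3490) = -1931/4183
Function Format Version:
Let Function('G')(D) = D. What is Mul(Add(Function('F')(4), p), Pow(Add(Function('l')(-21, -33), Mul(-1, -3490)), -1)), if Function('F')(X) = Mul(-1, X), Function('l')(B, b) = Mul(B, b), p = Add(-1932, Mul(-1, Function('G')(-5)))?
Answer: Rational(-1931, 4183) ≈ -0.46163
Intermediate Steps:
p = -1927 (p = Add(-1932, Mul(-1, -5)) = Add(-1932, 5) = -1927)
Mul(Add(Function('F')(4), p), Pow(Add(Function('l')(-21, -33), Mul(-1, -3490)), -1)) = Mul(Add(Mul(-1, 4), -1927), Pow(Add(Mul(-21, -33), Mul(-1, -3490)), -1)) = Mul(Add(-4, -1927), Pow(Add(693, 3490), -1)) = Mul(-1931, Pow(4183, -1)) = Mul(-1931, Rational(1, 4183)) = Rational(-1931, 4183)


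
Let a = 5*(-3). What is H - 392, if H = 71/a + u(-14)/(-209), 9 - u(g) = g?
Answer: -1244104/3135 ≈ -396.84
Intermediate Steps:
u(g) = 9 - g
a = -15
H = -15184/3135 (H = 71/(-15) + (9 - 1*(-14))/(-209) = 71*(-1/15) + (9 + 14)*(-1/209) = -71/15 + 23*(-1/209) = -71/15 - 23/209 = -15184/3135 ≈ -4.8434)
H - 392 = -15184/3135 - 392 = -1244104/3135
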